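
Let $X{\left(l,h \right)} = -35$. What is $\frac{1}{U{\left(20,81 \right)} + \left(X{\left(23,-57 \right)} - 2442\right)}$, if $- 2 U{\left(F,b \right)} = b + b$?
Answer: $- \frac{1}{2558} \approx -0.00039093$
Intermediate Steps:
$U{\left(F,b \right)} = - b$ ($U{\left(F,b \right)} = - \frac{b + b}{2} = - \frac{2 b}{2} = - b$)
$\frac{1}{U{\left(20,81 \right)} + \left(X{\left(23,-57 \right)} - 2442\right)} = \frac{1}{\left(-1\right) 81 - 2477} = \frac{1}{-81 - 2477} = \frac{1}{-2558} = - \frac{1}{2558}$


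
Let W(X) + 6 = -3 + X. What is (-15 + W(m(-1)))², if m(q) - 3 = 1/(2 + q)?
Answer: 400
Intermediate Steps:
m(q) = 3 + 1/(2 + q)
W(X) = -9 + X (W(X) = -6 + (-3 + X) = -9 + X)
(-15 + W(m(-1)))² = (-15 + (-9 + (7 + 3*(-1))/(2 - 1)))² = (-15 + (-9 + (7 - 3)/1))² = (-15 + (-9 + 1*4))² = (-15 + (-9 + 4))² = (-15 - 5)² = (-20)² = 400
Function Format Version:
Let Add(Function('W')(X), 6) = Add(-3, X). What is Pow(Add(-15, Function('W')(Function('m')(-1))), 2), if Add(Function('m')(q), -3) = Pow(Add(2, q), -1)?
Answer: 400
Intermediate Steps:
Function('m')(q) = Add(3, Pow(Add(2, q), -1))
Function('W')(X) = Add(-9, X) (Function('W')(X) = Add(-6, Add(-3, X)) = Add(-9, X))
Pow(Add(-15, Function('W')(Function('m')(-1))), 2) = Pow(Add(-15, Add(-9, Mul(Pow(Add(2, -1), -1), Add(7, Mul(3, -1))))), 2) = Pow(Add(-15, Add(-9, Mul(Pow(1, -1), Add(7, -3)))), 2) = Pow(Add(-15, Add(-9, Mul(1, 4))), 2) = Pow(Add(-15, Add(-9, 4)), 2) = Pow(Add(-15, -5), 2) = Pow(-20, 2) = 400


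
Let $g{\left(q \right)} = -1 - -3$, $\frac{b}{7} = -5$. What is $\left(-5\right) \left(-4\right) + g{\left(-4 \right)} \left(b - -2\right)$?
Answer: $-46$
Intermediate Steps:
$b = -35$ ($b = 7 \left(-5\right) = -35$)
$g{\left(q \right)} = 2$ ($g{\left(q \right)} = -1 + 3 = 2$)
$\left(-5\right) \left(-4\right) + g{\left(-4 \right)} \left(b - -2\right) = \left(-5\right) \left(-4\right) + 2 \left(-35 - -2\right) = 20 + 2 \left(-35 + 2\right) = 20 + 2 \left(-33\right) = 20 - 66 = -46$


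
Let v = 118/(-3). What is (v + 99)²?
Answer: 32041/9 ≈ 3560.1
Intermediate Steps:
v = -118/3 (v = 118*(-⅓) = -118/3 ≈ -39.333)
(v + 99)² = (-118/3 + 99)² = (179/3)² = 32041/9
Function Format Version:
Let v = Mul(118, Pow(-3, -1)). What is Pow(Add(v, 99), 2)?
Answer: Rational(32041, 9) ≈ 3560.1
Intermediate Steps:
v = Rational(-118, 3) (v = Mul(118, Rational(-1, 3)) = Rational(-118, 3) ≈ -39.333)
Pow(Add(v, 99), 2) = Pow(Add(Rational(-118, 3), 99), 2) = Pow(Rational(179, 3), 2) = Rational(32041, 9)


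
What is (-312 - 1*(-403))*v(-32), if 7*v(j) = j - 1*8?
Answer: -520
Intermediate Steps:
v(j) = -8/7 + j/7 (v(j) = (j - 1*8)/7 = (j - 8)/7 = (-8 + j)/7 = -8/7 + j/7)
(-312 - 1*(-403))*v(-32) = (-312 - 1*(-403))*(-8/7 + (⅐)*(-32)) = (-312 + 403)*(-8/7 - 32/7) = 91*(-40/7) = -520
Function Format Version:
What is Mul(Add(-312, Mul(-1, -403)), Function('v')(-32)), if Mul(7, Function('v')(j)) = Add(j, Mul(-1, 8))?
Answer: -520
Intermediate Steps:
Function('v')(j) = Add(Rational(-8, 7), Mul(Rational(1, 7), j)) (Function('v')(j) = Mul(Rational(1, 7), Add(j, Mul(-1, 8))) = Mul(Rational(1, 7), Add(j, -8)) = Mul(Rational(1, 7), Add(-8, j)) = Add(Rational(-8, 7), Mul(Rational(1, 7), j)))
Mul(Add(-312, Mul(-1, -403)), Function('v')(-32)) = Mul(Add(-312, Mul(-1, -403)), Add(Rational(-8, 7), Mul(Rational(1, 7), -32))) = Mul(Add(-312, 403), Add(Rational(-8, 7), Rational(-32, 7))) = Mul(91, Rational(-40, 7)) = -520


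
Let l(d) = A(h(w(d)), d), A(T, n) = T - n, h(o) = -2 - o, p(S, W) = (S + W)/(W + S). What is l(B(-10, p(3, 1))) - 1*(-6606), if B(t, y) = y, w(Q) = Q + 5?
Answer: 6597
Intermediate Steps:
p(S, W) = 1 (p(S, W) = (S + W)/(S + W) = 1)
w(Q) = 5 + Q
l(d) = -7 - 2*d (l(d) = (-2 - (5 + d)) - d = (-2 + (-5 - d)) - d = (-7 - d) - d = -7 - 2*d)
l(B(-10, p(3, 1))) - 1*(-6606) = (-7 - 2*1) - 1*(-6606) = (-7 - 2) + 6606 = -9 + 6606 = 6597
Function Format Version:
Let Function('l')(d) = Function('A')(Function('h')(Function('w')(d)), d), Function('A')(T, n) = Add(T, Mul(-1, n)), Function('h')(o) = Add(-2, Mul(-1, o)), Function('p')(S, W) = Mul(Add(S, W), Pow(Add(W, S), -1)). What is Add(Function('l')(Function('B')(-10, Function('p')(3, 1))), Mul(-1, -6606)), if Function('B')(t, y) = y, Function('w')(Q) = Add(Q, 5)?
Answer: 6597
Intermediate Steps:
Function('p')(S, W) = 1 (Function('p')(S, W) = Mul(Add(S, W), Pow(Add(S, W), -1)) = 1)
Function('w')(Q) = Add(5, Q)
Function('l')(d) = Add(-7, Mul(-2, d)) (Function('l')(d) = Add(Add(-2, Mul(-1, Add(5, d))), Mul(-1, d)) = Add(Add(-2, Add(-5, Mul(-1, d))), Mul(-1, d)) = Add(Add(-7, Mul(-1, d)), Mul(-1, d)) = Add(-7, Mul(-2, d)))
Add(Function('l')(Function('B')(-10, Function('p')(3, 1))), Mul(-1, -6606)) = Add(Add(-7, Mul(-2, 1)), Mul(-1, -6606)) = Add(Add(-7, -2), 6606) = Add(-9, 6606) = 6597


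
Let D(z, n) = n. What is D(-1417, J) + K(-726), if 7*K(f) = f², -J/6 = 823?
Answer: 492510/7 ≈ 70359.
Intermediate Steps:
J = -4938 (J = -6*823 = -4938)
K(f) = f²/7
D(-1417, J) + K(-726) = -4938 + (⅐)*(-726)² = -4938 + (⅐)*527076 = -4938 + 527076/7 = 492510/7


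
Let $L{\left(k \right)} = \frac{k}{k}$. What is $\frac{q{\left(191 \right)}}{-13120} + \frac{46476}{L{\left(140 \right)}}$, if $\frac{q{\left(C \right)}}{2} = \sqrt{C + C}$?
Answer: $46476 - \frac{\sqrt{382}}{6560} \approx 46476.0$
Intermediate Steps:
$L{\left(k \right)} = 1$
$q{\left(C \right)} = 2 \sqrt{2} \sqrt{C}$ ($q{\left(C \right)} = 2 \sqrt{C + C} = 2 \sqrt{2 C} = 2 \sqrt{2} \sqrt{C}$)
$\frac{q{\left(191 \right)}}{-13120} + \frac{46476}{L{\left(140 \right)}} = \frac{2 \sqrt{2} \sqrt{191}}{-13120} + \frac{46476}{1} = 2 \sqrt{382} \left(- \frac{1}{13120}\right) + 46476 \cdot 1 = - \frac{\sqrt{382}}{6560} + 46476 = 46476 - \frac{\sqrt{382}}{6560}$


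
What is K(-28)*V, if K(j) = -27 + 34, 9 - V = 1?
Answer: 56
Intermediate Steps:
V = 8 (V = 9 - 1*1 = 9 - 1 = 8)
K(j) = 7
K(-28)*V = 7*8 = 56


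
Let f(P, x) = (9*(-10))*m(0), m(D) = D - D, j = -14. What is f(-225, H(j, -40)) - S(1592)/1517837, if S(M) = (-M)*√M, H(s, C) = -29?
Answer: 3184*√398/1517837 ≈ 0.041849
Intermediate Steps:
m(D) = 0
S(M) = -M^(3/2)
f(P, x) = 0 (f(P, x) = (9*(-10))*0 = -90*0 = 0)
f(-225, H(j, -40)) - S(1592)/1517837 = 0 - (-1592^(3/2))/1517837 = 0 - (-3184*√398)/1517837 = 0 - (-3184)*√398/1517837 = 0 + 3184*√398/1517837 = 3184*√398/1517837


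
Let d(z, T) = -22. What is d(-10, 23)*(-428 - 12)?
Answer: 9680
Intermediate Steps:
d(-10, 23)*(-428 - 12) = -22*(-428 - 12) = -22*(-440) = 9680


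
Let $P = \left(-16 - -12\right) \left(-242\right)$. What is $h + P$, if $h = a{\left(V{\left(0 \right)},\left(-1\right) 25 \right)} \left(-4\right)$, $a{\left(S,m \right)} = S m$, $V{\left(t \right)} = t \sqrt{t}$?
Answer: $968$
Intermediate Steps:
$P = 968$ ($P = \left(-16 + 12\right) \left(-242\right) = \left(-4\right) \left(-242\right) = 968$)
$V{\left(t \right)} = t^{\frac{3}{2}}$
$h = 0$ ($h = 0^{\frac{3}{2}} \left(\left(-1\right) 25\right) \left(-4\right) = 0 \left(-25\right) \left(-4\right) = 0 \left(-4\right) = 0$)
$h + P = 0 + 968 = 968$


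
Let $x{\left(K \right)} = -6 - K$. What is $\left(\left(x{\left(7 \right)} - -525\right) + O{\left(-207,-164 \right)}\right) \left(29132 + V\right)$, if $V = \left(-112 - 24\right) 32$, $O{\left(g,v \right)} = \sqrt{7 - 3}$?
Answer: $12736920$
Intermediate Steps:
$O{\left(g,v \right)} = 2$ ($O{\left(g,v \right)} = \sqrt{4} = 2$)
$V = -4352$ ($V = \left(-136\right) 32 = -4352$)
$\left(\left(x{\left(7 \right)} - -525\right) + O{\left(-207,-164 \right)}\right) \left(29132 + V\right) = \left(\left(\left(-6 - 7\right) - -525\right) + 2\right) \left(29132 - 4352\right) = \left(\left(\left(-6 - 7\right) + 525\right) + 2\right) 24780 = \left(\left(-13 + 525\right) + 2\right) 24780 = \left(512 + 2\right) 24780 = 514 \cdot 24780 = 12736920$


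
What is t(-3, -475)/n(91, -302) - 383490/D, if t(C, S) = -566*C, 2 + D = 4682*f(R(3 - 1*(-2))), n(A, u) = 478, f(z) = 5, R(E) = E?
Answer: -35890359/2797256 ≈ -12.831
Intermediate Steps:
D = 23408 (D = -2 + 4682*5 = -2 + 23410 = 23408)
t(-3, -475)/n(91, -302) - 383490/D = -566*(-3)/478 - 383490/23408 = 1698*(1/478) - 383490*1/23408 = 849/239 - 191745/11704 = -35890359/2797256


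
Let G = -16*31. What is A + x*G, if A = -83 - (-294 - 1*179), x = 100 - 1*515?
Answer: 206230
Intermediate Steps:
G = -496
x = -415 (x = 100 - 515 = -415)
A = 390 (A = -83 - (-294 - 179) = -83 - 1*(-473) = -83 + 473 = 390)
A + x*G = 390 - 415*(-496) = 390 + 205840 = 206230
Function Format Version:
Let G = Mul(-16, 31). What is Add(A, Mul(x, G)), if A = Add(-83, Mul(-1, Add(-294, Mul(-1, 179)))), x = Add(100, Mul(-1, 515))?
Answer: 206230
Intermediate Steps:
G = -496
x = -415 (x = Add(100, -515) = -415)
A = 390 (A = Add(-83, Mul(-1, Add(-294, -179))) = Add(-83, Mul(-1, -473)) = Add(-83, 473) = 390)
Add(A, Mul(x, G)) = Add(390, Mul(-415, -496)) = Add(390, 205840) = 206230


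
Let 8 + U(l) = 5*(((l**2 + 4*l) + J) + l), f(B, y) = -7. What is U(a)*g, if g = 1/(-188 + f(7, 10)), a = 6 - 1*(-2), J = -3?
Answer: -497/195 ≈ -2.5487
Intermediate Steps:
a = 8 (a = 6 + 2 = 8)
g = -1/195 (g = 1/(-188 - 7) = 1/(-195) = -1/195 ≈ -0.0051282)
U(l) = -23 + 5*l**2 + 25*l (U(l) = -8 + 5*(((l**2 + 4*l) - 3) + l) = -8 + 5*((-3 + l**2 + 4*l) + l) = -8 + 5*(-3 + l**2 + 5*l) = -8 + (-15 + 5*l**2 + 25*l) = -23 + 5*l**2 + 25*l)
U(a)*g = (-23 + 5*8**2 + 25*8)*(-1/195) = (-23 + 5*64 + 200)*(-1/195) = (-23 + 320 + 200)*(-1/195) = 497*(-1/195) = -497/195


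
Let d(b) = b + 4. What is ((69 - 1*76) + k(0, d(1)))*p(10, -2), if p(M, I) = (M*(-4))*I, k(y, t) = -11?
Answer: -1440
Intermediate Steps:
d(b) = 4 + b
p(M, I) = -4*I*M (p(M, I) = (-4*M)*I = -4*I*M)
((69 - 1*76) + k(0, d(1)))*p(10, -2) = ((69 - 1*76) - 11)*(-4*(-2)*10) = ((69 - 76) - 11)*80 = (-7 - 11)*80 = -18*80 = -1440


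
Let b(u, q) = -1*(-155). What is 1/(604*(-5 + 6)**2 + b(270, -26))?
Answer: 1/759 ≈ 0.0013175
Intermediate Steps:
b(u, q) = 155
1/(604*(-5 + 6)**2 + b(270, -26)) = 1/(604*(-5 + 6)**2 + 155) = 1/(604*1**2 + 155) = 1/(604*1 + 155) = 1/(604 + 155) = 1/759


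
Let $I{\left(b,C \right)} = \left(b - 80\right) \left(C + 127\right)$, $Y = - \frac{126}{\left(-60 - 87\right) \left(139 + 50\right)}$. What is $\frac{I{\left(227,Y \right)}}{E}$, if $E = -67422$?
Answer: $- \frac{56009}{202266} \approx -0.27691$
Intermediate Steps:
$Y = \frac{2}{441}$ ($Y = - \frac{126}{\left(-147\right) 189} = - \frac{126}{-27783} = \left(-126\right) \left(- \frac{1}{27783}\right) = \frac{2}{441} \approx 0.0045351$)
$I{\left(b,C \right)} = \left(-80 + b\right) \left(127 + C\right)$
$\frac{I{\left(227,Y \right)}}{E} = \frac{-10160 - \frac{160}{441} + 127 \cdot 227 + \frac{2}{441} \cdot 227}{-67422} = \left(-10160 - \frac{160}{441} + 28829 + \frac{454}{441}\right) \left(- \frac{1}{67422}\right) = \frac{56009}{3} \left(- \frac{1}{67422}\right) = - \frac{56009}{202266}$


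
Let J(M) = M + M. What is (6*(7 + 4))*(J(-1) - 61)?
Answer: -4158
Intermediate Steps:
J(M) = 2*M
(6*(7 + 4))*(J(-1) - 61) = (6*(7 + 4))*(2*(-1) - 61) = (6*11)*(-2 - 61) = 66*(-63) = -4158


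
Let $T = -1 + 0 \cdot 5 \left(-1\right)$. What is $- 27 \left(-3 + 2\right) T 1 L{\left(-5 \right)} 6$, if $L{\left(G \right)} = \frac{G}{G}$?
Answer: $-162$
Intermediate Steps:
$T = -1$ ($T = -1 + 0 \left(-1\right) = -1 + 0 = -1$)
$L{\left(G \right)} = 1$
$- 27 \left(-3 + 2\right) T 1 L{\left(-5 \right)} 6 = - 27 \left(-3 + 2\right) \left(-1\right) 1 \cdot 1 \cdot 6 = - 27 \left(\left(-1\right) \left(-1\right)\right) 1 \cdot 6 = \left(-27\right) 1 \cdot 6 = \left(-27\right) 6 = -162$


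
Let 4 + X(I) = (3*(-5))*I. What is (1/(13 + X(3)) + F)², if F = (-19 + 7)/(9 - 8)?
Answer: 187489/1296 ≈ 144.67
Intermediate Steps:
X(I) = -4 - 15*I (X(I) = -4 + (3*(-5))*I = -4 - 15*I)
F = -12 (F = -12/1 = -12*1 = -12)
(1/(13 + X(3)) + F)² = (1/(13 + (-4 - 15*3)) - 12)² = (1/(13 + (-4 - 45)) - 12)² = (1/(13 - 49) - 12)² = (1/(-36) - 12)² = (-1/36 - 12)² = (-433/36)² = 187489/1296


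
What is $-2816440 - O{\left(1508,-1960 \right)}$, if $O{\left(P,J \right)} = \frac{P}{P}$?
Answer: $-2816441$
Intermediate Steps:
$O{\left(P,J \right)} = 1$
$-2816440 - O{\left(1508,-1960 \right)} = -2816440 - 1 = -2816441$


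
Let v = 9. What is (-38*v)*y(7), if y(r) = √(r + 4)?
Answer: -342*√11 ≈ -1134.3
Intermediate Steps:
y(r) = √(4 + r)
(-38*v)*y(7) = (-38*9)*√(4 + 7) = -342*√11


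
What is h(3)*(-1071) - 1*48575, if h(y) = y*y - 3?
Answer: -55001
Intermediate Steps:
h(y) = -3 + y² (h(y) = y² - 3 = -3 + y²)
h(3)*(-1071) - 1*48575 = (-3 + 3²)*(-1071) - 1*48575 = (-3 + 9)*(-1071) - 48575 = 6*(-1071) - 48575 = -6426 - 48575 = -55001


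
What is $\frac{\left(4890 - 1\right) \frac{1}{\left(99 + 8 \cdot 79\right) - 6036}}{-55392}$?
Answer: $\frac{4889}{293854560} \approx 1.6637 \cdot 10^{-5}$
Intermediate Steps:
$\frac{\left(4890 - 1\right) \frac{1}{\left(99 + 8 \cdot 79\right) - 6036}}{-55392} = \frac{4889}{\left(99 + 632\right) - 6036} \left(- \frac{1}{55392}\right) = \frac{4889}{731 - 6036} \left(- \frac{1}{55392}\right) = \frac{4889}{-5305} \left(- \frac{1}{55392}\right) = 4889 \left(- \frac{1}{5305}\right) \left(- \frac{1}{55392}\right) = \left(- \frac{4889}{5305}\right) \left(- \frac{1}{55392}\right) = \frac{4889}{293854560}$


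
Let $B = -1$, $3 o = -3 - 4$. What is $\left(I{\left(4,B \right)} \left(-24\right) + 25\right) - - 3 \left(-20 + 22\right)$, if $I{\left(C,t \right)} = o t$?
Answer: $-25$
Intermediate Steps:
$o = - \frac{7}{3}$ ($o = \frac{-3 - 4}{3} = \frac{1}{3} \left(-7\right) = - \frac{7}{3} \approx -2.3333$)
$I{\left(C,t \right)} = - \frac{7 t}{3}$
$\left(I{\left(4,B \right)} \left(-24\right) + 25\right) - - 3 \left(-20 + 22\right) = \left(\left(- \frac{7}{3}\right) \left(-1\right) \left(-24\right) + 25\right) - - 3 \left(-20 + 22\right) = \left(\frac{7}{3} \left(-24\right) + 25\right) - \left(-3\right) 2 = \left(-56 + 25\right) - -6 = -31 + 6 = -25$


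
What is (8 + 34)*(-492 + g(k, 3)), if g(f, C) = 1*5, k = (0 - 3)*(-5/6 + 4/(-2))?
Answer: -20454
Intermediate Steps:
k = 17/2 (k = -3*(-5*1/6 + 4*(-1/2)) = -3*(-5/6 - 2) = -3*(-17/6) = 17/2 ≈ 8.5000)
g(f, C) = 5
(8 + 34)*(-492 + g(k, 3)) = (8 + 34)*(-492 + 5) = 42*(-487) = -20454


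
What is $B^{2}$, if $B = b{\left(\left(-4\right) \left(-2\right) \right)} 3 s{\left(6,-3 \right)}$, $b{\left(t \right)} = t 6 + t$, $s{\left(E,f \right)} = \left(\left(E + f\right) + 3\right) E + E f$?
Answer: $9144576$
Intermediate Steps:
$s{\left(E,f \right)} = E f + E \left(3 + E + f\right)$ ($s{\left(E,f \right)} = \left(3 + E + f\right) E + E f = E \left(3 + E + f\right) + E f = E f + E \left(3 + E + f\right)$)
$b{\left(t \right)} = 7 t$ ($b{\left(t \right)} = 6 t + t = 7 t$)
$B = 3024$ ($B = 7 \left(\left(-4\right) \left(-2\right)\right) 3 \cdot 6 \left(3 + 6 + 2 \left(-3\right)\right) = 7 \cdot 8 \cdot 3 \cdot 6 \left(3 + 6 - 6\right) = 56 \cdot 3 \cdot 6 \cdot 3 = 168 \cdot 18 = 3024$)
$B^{2} = 3024^{2} = 9144576$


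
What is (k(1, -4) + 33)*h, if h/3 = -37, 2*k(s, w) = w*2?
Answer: -3219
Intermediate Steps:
k(s, w) = w (k(s, w) = (w*2)/2 = (2*w)/2 = w)
h = -111 (h = 3*(-37) = -111)
(k(1, -4) + 33)*h = (-4 + 33)*(-111) = 29*(-111) = -3219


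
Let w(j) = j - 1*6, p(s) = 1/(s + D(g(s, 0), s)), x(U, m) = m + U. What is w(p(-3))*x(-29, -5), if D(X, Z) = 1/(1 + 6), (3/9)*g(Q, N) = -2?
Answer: 2159/10 ≈ 215.90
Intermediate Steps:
g(Q, N) = -6 (g(Q, N) = 3*(-2) = -6)
x(U, m) = U + m
D(X, Z) = ⅐ (D(X, Z) = 1/7 = ⅐)
p(s) = 1/(⅐ + s) (p(s) = 1/(s + ⅐) = 1/(⅐ + s))
w(j) = -6 + j (w(j) = j - 6 = -6 + j)
w(p(-3))*x(-29, -5) = (-6 + 7/(1 + 7*(-3)))*(-29 - 5) = (-6 + 7/(1 - 21))*(-34) = (-6 + 7/(-20))*(-34) = (-6 + 7*(-1/20))*(-34) = (-6 - 7/20)*(-34) = -127/20*(-34) = 2159/10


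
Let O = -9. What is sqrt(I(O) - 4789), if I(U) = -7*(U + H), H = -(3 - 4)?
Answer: I*sqrt(4733) ≈ 68.797*I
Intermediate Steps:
H = 1 (H = -1*(-1) = 1)
I(U) = -7 - 7*U (I(U) = -7*(U + 1) = -7*(1 + U) = -7 - 7*U)
sqrt(I(O) - 4789) = sqrt((-7 - 7*(-9)) - 4789) = sqrt((-7 + 63) - 4789) = sqrt(56 - 4789) = sqrt(-4733) = I*sqrt(4733)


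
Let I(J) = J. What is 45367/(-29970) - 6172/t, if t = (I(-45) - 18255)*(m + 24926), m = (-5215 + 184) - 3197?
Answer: -19253838143/12719492775 ≈ -1.5137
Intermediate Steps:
m = -8228 (m = -5031 - 3197 = -8228)
t = -305573400 (t = (-45 - 18255)*(-8228 + 24926) = -18300*16698 = -305573400)
45367/(-29970) - 6172/t = 45367/(-29970) - 6172/(-305573400) = 45367*(-1/29970) - 6172*(-1/305573400) = -45367/29970 + 1543/76393350 = -19253838143/12719492775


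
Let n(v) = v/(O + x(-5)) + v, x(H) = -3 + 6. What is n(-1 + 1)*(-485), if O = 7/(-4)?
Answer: 0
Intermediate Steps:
O = -7/4 (O = 7*(-¼) = -7/4 ≈ -1.7500)
x(H) = 3
n(v) = 9*v/5 (n(v) = v/(-7/4 + 3) + v = v/(5/4) + v = 4*v/5 + v = 9*v/5)
n(-1 + 1)*(-485) = (9*(-1 + 1)/5)*(-485) = ((9/5)*0)*(-485) = 0*(-485) = 0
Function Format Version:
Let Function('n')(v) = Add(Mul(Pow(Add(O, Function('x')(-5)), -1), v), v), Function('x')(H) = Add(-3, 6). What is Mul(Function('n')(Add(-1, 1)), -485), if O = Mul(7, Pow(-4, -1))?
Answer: 0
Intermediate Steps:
O = Rational(-7, 4) (O = Mul(7, Rational(-1, 4)) = Rational(-7, 4) ≈ -1.7500)
Function('x')(H) = 3
Function('n')(v) = Mul(Rational(9, 5), v) (Function('n')(v) = Add(Mul(Pow(Add(Rational(-7, 4), 3), -1), v), v) = Add(Mul(Pow(Rational(5, 4), -1), v), v) = Add(Mul(Rational(4, 5), v), v) = Mul(Rational(9, 5), v))
Mul(Function('n')(Add(-1, 1)), -485) = Mul(Mul(Rational(9, 5), Add(-1, 1)), -485) = Mul(Mul(Rational(9, 5), 0), -485) = Mul(0, -485) = 0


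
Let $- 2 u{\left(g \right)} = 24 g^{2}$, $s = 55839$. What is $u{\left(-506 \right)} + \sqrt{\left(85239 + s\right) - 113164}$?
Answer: $-3072432 + \sqrt{27914} \approx -3.0723 \cdot 10^{6}$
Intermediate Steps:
$u{\left(g \right)} = - 12 g^{2}$ ($u{\left(g \right)} = - \frac{24 g^{2}}{2} = - 12 g^{2}$)
$u{\left(-506 \right)} + \sqrt{\left(85239 + s\right) - 113164} = - 12 \left(-506\right)^{2} + \sqrt{\left(85239 + 55839\right) - 113164} = \left(-12\right) 256036 + \sqrt{141078 - 113164} = -3072432 + \sqrt{27914}$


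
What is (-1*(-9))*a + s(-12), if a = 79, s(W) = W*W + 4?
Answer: 859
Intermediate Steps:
s(W) = 4 + W² (s(W) = W² + 4 = 4 + W²)
(-1*(-9))*a + s(-12) = -1*(-9)*79 + (4 + (-12)²) = 9*79 + (4 + 144) = 711 + 148 = 859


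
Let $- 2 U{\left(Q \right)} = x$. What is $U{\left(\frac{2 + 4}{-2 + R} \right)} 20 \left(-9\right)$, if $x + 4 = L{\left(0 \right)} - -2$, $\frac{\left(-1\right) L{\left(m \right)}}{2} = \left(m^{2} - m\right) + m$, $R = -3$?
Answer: $-180$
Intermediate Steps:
$L{\left(m \right)} = - 2 m^{2}$ ($L{\left(m \right)} = - 2 \left(\left(m^{2} - m\right) + m\right) = - 2 m^{2}$)
$x = -2$ ($x = -4 - \left(-2 + 2 \cdot 0^{2}\right) = -4 + \left(\left(-2\right) 0 + 2\right) = -4 + \left(0 + 2\right) = -4 + 2 = -2$)
$U{\left(Q \right)} = 1$ ($U{\left(Q \right)} = \left(- \frac{1}{2}\right) \left(-2\right) = 1$)
$U{\left(\frac{2 + 4}{-2 + R} \right)} 20 \left(-9\right) = 1 \cdot 20 \left(-9\right) = 20 \left(-9\right) = -180$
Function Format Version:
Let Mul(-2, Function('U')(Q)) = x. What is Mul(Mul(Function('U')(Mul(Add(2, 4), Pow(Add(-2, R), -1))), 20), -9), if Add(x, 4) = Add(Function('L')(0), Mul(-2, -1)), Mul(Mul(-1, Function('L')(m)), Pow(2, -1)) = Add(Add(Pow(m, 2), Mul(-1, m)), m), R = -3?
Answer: -180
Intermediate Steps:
Function('L')(m) = Mul(-2, Pow(m, 2)) (Function('L')(m) = Mul(-2, Add(Add(Pow(m, 2), Mul(-1, m)), m)) = Mul(-2, Pow(m, 2)))
x = -2 (x = Add(-4, Add(Mul(-2, Pow(0, 2)), Mul(-2, -1))) = Add(-4, Add(Mul(-2, 0), 2)) = Add(-4, Add(0, 2)) = Add(-4, 2) = -2)
Function('U')(Q) = 1 (Function('U')(Q) = Mul(Rational(-1, 2), -2) = 1)
Mul(Mul(Function('U')(Mul(Add(2, 4), Pow(Add(-2, R), -1))), 20), -9) = Mul(Mul(1, 20), -9) = Mul(20, -9) = -180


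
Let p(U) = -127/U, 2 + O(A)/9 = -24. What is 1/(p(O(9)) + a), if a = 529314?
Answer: 234/123859603 ≈ 1.8892e-6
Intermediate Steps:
O(A) = -234 (O(A) = -18 + 9*(-24) = -18 - 216 = -234)
1/(p(O(9)) + a) = 1/(-127/(-234) + 529314) = 1/(-127*(-1/234) + 529314) = 1/(127/234 + 529314) = 1/(123859603/234) = 234/123859603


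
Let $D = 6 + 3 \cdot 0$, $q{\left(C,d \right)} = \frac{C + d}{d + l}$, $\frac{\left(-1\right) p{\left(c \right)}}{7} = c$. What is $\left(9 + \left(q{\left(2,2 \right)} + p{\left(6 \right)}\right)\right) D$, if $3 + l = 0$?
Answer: $-222$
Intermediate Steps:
$p{\left(c \right)} = - 7 c$
$l = -3$ ($l = -3 + 0 = -3$)
$q{\left(C,d \right)} = \frac{C + d}{-3 + d}$ ($q{\left(C,d \right)} = \frac{C + d}{d - 3} = \frac{C + d}{-3 + d}$)
$D = 6$ ($D = 6 + 0 = 6$)
$\left(9 + \left(q{\left(2,2 \right)} + p{\left(6 \right)}\right)\right) D = \left(9 - \left(42 - \frac{2 + 2}{-3 + 2}\right)\right) 6 = \left(9 - \left(42 - \frac{1}{-1} \cdot 4\right)\right) 6 = \left(9 - 46\right) 6 = \left(-37\right) 6 = -222$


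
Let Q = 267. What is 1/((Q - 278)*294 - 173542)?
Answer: -1/176776 ≈ -5.6569e-6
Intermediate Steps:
1/((Q - 278)*294 - 173542) = 1/((267 - 278)*294 - 173542) = 1/(-11*294 - 173542) = 1/(-3234 - 173542) = 1/(-176776) = -1/176776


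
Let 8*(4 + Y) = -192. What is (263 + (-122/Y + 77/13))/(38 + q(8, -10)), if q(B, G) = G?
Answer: 49737/5096 ≈ 9.7600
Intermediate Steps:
Y = -28 (Y = -4 + (⅛)*(-192) = -4 - 24 = -28)
(263 + (-122/Y + 77/13))/(38 + q(8, -10)) = (263 + (-122/(-28) + 77/13))/(38 - 10) = (263 + (-122*(-1/28) + 77*(1/13)))/28 = (263 + (61/14 + 77/13))*(1/28) = (263 + 1871/182)*(1/28) = (49737/182)*(1/28) = 49737/5096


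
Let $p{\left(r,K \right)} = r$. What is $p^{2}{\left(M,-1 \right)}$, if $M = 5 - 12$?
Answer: $49$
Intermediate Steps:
$M = -7$ ($M = 5 - 12 = -7$)
$p^{2}{\left(M,-1 \right)} = \left(-7\right)^{2} = 49$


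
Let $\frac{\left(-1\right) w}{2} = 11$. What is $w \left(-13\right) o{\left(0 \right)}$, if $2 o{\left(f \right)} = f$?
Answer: $0$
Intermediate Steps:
$w = -22$ ($w = \left(-2\right) 11 = -22$)
$o{\left(f \right)} = \frac{f}{2}$
$w \left(-13\right) o{\left(0 \right)} = \left(-22\right) \left(-13\right) \frac{1}{2} \cdot 0 = 286 \cdot 0 = 0$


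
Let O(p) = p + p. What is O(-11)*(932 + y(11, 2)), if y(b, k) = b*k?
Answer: -20988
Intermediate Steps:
O(p) = 2*p
O(-11)*(932 + y(11, 2)) = (2*(-11))*(932 + 11*2) = -22*(932 + 22) = -22*954 = -20988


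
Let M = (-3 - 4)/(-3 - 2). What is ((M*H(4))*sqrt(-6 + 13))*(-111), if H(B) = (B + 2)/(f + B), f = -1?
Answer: -1554*sqrt(7)/5 ≈ -822.30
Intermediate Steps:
H(B) = (2 + B)/(-1 + B) (H(B) = (B + 2)/(-1 + B) = (2 + B)/(-1 + B))
M = 7/5 (M = -7/(-5) = -7*(-1/5) = 7/5 ≈ 1.4000)
((M*H(4))*sqrt(-6 + 13))*(-111) = ((7*((2 + 4)/(-1 + 4))/5)*sqrt(-6 + 13))*(-111) = ((7*(6/3)/5)*sqrt(7))*(-111) = ((7*((1/3)*6)/5)*sqrt(7))*(-111) = (((7/5)*2)*sqrt(7))*(-111) = (14*sqrt(7)/5)*(-111) = -1554*sqrt(7)/5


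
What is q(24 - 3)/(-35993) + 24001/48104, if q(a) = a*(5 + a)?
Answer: 837603209/1731407272 ≈ 0.48377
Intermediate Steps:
q(24 - 3)/(-35993) + 24001/48104 = ((24 - 3)*(5 + (24 - 3)))/(-35993) + 24001/48104 = (21*(5 + 21))*(-1/35993) + 24001*(1/48104) = (21*26)*(-1/35993) + 24001/48104 = 546*(-1/35993) + 24001/48104 = -546/35993 + 24001/48104 = 837603209/1731407272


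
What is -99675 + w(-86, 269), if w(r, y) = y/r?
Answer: -8572319/86 ≈ -99678.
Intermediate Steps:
-99675 + w(-86, 269) = -99675 + 269/(-86) = -99675 + 269*(-1/86) = -99675 - 269/86 = -8572319/86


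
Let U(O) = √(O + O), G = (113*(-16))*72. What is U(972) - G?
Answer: 130176 + 18*√6 ≈ 1.3022e+5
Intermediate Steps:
G = -130176 (G = -1808*72 = -130176)
U(O) = √2*√O (U(O) = √(2*O) = √2*√O)
U(972) - G = √2*√972 - 1*(-130176) = √2*(18*√3) + 130176 = 18*√6 + 130176 = 130176 + 18*√6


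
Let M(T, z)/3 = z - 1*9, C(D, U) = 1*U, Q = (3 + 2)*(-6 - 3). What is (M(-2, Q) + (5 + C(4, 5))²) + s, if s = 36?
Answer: -26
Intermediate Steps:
Q = -45 (Q = 5*(-9) = -45)
C(D, U) = U
M(T, z) = -27 + 3*z (M(T, z) = 3*(z - 1*9) = 3*(z - 9) = 3*(-9 + z) = -27 + 3*z)
(M(-2, Q) + (5 + C(4, 5))²) + s = ((-27 + 3*(-45)) + (5 + 5)²) + 36 = ((-27 - 135) + 10²) + 36 = (-162 + 100) + 36 = -62 + 36 = -26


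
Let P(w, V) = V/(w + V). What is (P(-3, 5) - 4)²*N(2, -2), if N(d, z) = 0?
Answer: 0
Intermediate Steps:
P(w, V) = V/(V + w)
(P(-3, 5) - 4)²*N(2, -2) = (5/(5 - 3) - 4)²*0 = (5/2 - 4)²*0 = (-3/2)²*0 = (9/4)*0 = 0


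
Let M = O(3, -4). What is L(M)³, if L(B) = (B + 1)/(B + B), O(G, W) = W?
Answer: 27/512 ≈ 0.052734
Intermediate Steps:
M = -4
L(B) = (1 + B)/(2*B) (L(B) = (1 + B)/((2*B)) = (1 + B)*(1/(2*B)) = (1 + B)/(2*B))
L(M)³ = ((½)*(1 - 4)/(-4))³ = ((½)*(-¼)*(-3))³ = (3/8)³ = 27/512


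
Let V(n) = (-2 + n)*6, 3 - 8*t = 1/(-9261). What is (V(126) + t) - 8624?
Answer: -72973207/9261 ≈ -7879.6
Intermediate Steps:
t = 3473/9261 (t = 3/8 - ⅛/(-9261) = 3/8 - ⅛*(-1/9261) = 3/8 + 1/74088 = 3473/9261 ≈ 0.37501)
V(n) = -12 + 6*n
(V(126) + t) - 8624 = ((-12 + 6*126) + 3473/9261) - 8624 = ((-12 + 756) + 3473/9261) - 8624 = (744 + 3473/9261) - 8624 = 6893657/9261 - 8624 = -72973207/9261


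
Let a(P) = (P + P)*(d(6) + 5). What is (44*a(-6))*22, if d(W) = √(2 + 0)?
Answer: -58080 - 11616*√2 ≈ -74508.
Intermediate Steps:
d(W) = √2
a(P) = 2*P*(5 + √2) (a(P) = (P + P)*(√2 + 5) = (2*P)*(5 + √2) = 2*P*(5 + √2))
(44*a(-6))*22 = (44*(2*(-6)*(5 + √2)))*22 = (44*(-60 - 12*√2))*22 = (-2640 - 528*√2)*22 = -58080 - 11616*√2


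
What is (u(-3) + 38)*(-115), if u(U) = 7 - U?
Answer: -5520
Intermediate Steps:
(u(-3) + 38)*(-115) = ((7 - 1*(-3)) + 38)*(-115) = ((7 + 3) + 38)*(-115) = (10 + 38)*(-115) = 48*(-115) = -5520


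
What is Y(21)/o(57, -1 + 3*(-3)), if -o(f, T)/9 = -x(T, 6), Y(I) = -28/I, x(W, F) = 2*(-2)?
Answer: 1/27 ≈ 0.037037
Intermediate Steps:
x(W, F) = -4
o(f, T) = -36 (o(f, T) = -(-9)*(-4) = -9*4 = -36)
Y(21)/o(57, -1 + 3*(-3)) = -28/21/(-36) = -28*1/21*(-1/36) = -4/3*(-1/36) = 1/27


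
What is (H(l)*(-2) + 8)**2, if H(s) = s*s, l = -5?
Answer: 1764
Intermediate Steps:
H(s) = s**2
(H(l)*(-2) + 8)**2 = ((-5)**2*(-2) + 8)**2 = (25*(-2) + 8)**2 = (-50 + 8)**2 = (-42)**2 = 1764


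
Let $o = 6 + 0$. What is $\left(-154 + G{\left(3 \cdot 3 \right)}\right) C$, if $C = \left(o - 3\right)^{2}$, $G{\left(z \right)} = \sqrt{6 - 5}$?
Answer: $-1377$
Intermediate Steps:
$G{\left(z \right)} = 1$ ($G{\left(z \right)} = \sqrt{1} = 1$)
$o = 6$
$C = 9$ ($C = \left(6 - 3\right)^{2} = 3^{2} = 9$)
$\left(-154 + G{\left(3 \cdot 3 \right)}\right) C = \left(-154 + 1\right) 9 = \left(-153\right) 9 = -1377$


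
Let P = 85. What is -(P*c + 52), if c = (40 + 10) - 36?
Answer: -1242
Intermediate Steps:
c = 14 (c = 50 - 36 = 14)
-(P*c + 52) = -(85*14 + 52) = -(1190 + 52) = -1*1242 = -1242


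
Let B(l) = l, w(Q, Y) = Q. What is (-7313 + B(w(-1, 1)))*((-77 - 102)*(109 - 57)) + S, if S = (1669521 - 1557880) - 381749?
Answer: 67808604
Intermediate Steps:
S = -270108 (S = 111641 - 381749 = -270108)
(-7313 + B(w(-1, 1)))*((-77 - 102)*(109 - 57)) + S = (-7313 - 1)*((-77 - 102)*(109 - 57)) - 270108 = -(-1309206)*52 - 270108 = -7314*(-9308) - 270108 = 68078712 - 270108 = 67808604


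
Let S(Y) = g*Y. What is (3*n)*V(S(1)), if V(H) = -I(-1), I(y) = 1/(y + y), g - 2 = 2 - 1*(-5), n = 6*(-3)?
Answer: -27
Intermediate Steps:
n = -18
g = 9 (g = 2 + (2 - 1*(-5)) = 2 + (2 + 5) = 2 + 7 = 9)
I(y) = 1/(2*y)
S(Y) = 9*Y
V(H) = ½ (V(H) = -1/(2*(-1)) = -(-1)/2 = -1*(-½) = ½)
(3*n)*V(S(1)) = (3*(-18))*(½) = -54*½ = -27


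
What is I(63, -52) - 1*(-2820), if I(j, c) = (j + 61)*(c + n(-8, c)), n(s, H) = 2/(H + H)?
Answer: -47195/13 ≈ -3630.4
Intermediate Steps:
n(s, H) = 1/H (n(s, H) = 2/((2*H)) = 2*(1/(2*H)) = 1/H)
I(j, c) = (61 + j)*(c + 1/c) (I(j, c) = (j + 61)*(c + 1/c) = (61 + j)*(c + 1/c))
I(63, -52) - 1*(-2820) = (61 + 63 + (-52)²*(61 + 63))/(-52) - 1*(-2820) = -(61 + 63 + 2704*124)/52 + 2820 = -(61 + 63 + 335296)/52 + 2820 = -1/52*335420 + 2820 = -83855/13 + 2820 = -47195/13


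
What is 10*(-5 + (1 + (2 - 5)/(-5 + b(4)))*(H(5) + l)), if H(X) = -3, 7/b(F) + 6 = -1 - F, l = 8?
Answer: 825/31 ≈ 26.613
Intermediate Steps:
b(F) = 7/(-7 - F) (b(F) = 7/(-6 + (-1 - F)) = 7/(-7 - F))
10*(-5 + (1 + (2 - 5)/(-5 + b(4)))*(H(5) + l)) = 10*(-5 + (1 + (2 - 5)/(-5 - 7/(7 + 4)))*(-3 + 8)) = 10*(-5 + (1 - 3/(-5 - 7/11))*5) = 10*(-5 + (1 - 3/(-62/11))*5) = 10*(-5 + (1 - 3*(-11/62))*5) = 10*(-5 + (1 + 33/62)*5) = 10*(-5 + (95/62)*5) = 10*(-5 + 475/62) = 10*(165/62) = 825/31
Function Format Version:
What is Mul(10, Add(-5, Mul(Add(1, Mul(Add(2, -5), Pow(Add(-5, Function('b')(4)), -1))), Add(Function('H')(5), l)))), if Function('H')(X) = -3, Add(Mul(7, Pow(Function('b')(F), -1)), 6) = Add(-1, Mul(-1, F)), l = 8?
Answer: Rational(825, 31) ≈ 26.613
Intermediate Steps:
Function('b')(F) = Mul(7, Pow(Add(-7, Mul(-1, F)), -1)) (Function('b')(F) = Mul(7, Pow(Add(-6, Add(-1, Mul(-1, F))), -1)) = Mul(7, Pow(Add(-7, Mul(-1, F)), -1)))
Mul(10, Add(-5, Mul(Add(1, Mul(Add(2, -5), Pow(Add(-5, Function('b')(4)), -1))), Add(Function('H')(5), l)))) = Mul(10, Add(-5, Mul(Add(1, Mul(Add(2, -5), Pow(Add(-5, Mul(-7, Pow(Add(7, 4), -1))), -1))), Add(-3, 8)))) = Mul(10, Add(-5, Mul(Add(1, Mul(-3, Pow(Add(-5, Mul(-7, Pow(11, -1))), -1))), 5))) = Mul(10, Add(-5, Mul(Add(1, Mul(-3, Pow(Add(-5, Mul(-7, Rational(1, 11))), -1))), 5))) = Mul(10, Add(-5, Mul(Add(1, Mul(-3, Pow(Add(-5, Rational(-7, 11)), -1))), 5))) = Mul(10, Add(-5, Mul(Add(1, Mul(-3, Pow(Rational(-62, 11), -1))), 5))) = Mul(10, Add(-5, Mul(Add(1, Mul(-3, Rational(-11, 62))), 5))) = Mul(10, Add(-5, Mul(Add(1, Rational(33, 62)), 5))) = Mul(10, Add(-5, Mul(Rational(95, 62), 5))) = Mul(10, Add(-5, Rational(475, 62))) = Mul(10, Rational(165, 62)) = Rational(825, 31)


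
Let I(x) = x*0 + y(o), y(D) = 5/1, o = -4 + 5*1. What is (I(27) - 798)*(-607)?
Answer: 481351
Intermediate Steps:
o = 1 (o = -4 + 5 = 1)
y(D) = 5 (y(D) = 5*1 = 5)
I(x) = 5 (I(x) = x*0 + 5 = 0 + 5 = 5)
(I(27) - 798)*(-607) = (5 - 798)*(-607) = -793*(-607) = 481351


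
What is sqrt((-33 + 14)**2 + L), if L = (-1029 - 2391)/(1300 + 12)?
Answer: sqrt(9639346)/164 ≈ 18.931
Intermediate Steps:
L = -855/328 (L = -3420/1312 = -3420*1/1312 = -855/328 ≈ -2.6067)
sqrt((-33 + 14)**2 + L) = sqrt((-33 + 14)**2 - 855/328) = sqrt((-19)**2 - 855/328) = sqrt(361 - 855/328) = sqrt(117553/328) = sqrt(9639346)/164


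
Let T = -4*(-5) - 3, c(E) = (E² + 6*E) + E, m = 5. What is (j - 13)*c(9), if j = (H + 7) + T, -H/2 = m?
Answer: 144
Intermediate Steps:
H = -10 (H = -2*5 = -10)
c(E) = E² + 7*E
T = 17 (T = 20 - 3 = 17)
j = 14 (j = (-10 + 7) + 17 = -3 + 17 = 14)
(j - 13)*c(9) = (14 - 13)*(9*(7 + 9)) = 1*(9*16) = 1*144 = 144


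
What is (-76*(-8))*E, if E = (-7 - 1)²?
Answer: 38912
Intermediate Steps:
E = 64 (E = (-8)² = 64)
(-76*(-8))*E = -76*(-8)*64 = 608*64 = 38912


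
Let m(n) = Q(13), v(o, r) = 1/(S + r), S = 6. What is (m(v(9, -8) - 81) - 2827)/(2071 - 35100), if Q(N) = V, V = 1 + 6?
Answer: 2820/33029 ≈ 0.085379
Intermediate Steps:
V = 7
v(o, r) = 1/(6 + r)
Q(N) = 7
m(n) = 7
(m(v(9, -8) - 81) - 2827)/(2071 - 35100) = (7 - 2827)/(2071 - 35100) = -2820/(-33029) = -2820*(-1/33029) = 2820/33029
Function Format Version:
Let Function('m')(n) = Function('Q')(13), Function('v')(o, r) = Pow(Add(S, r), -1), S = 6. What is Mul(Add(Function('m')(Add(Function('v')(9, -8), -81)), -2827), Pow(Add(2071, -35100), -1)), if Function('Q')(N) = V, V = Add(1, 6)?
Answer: Rational(2820, 33029) ≈ 0.085379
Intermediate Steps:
V = 7
Function('v')(o, r) = Pow(Add(6, r), -1)
Function('Q')(N) = 7
Function('m')(n) = 7
Mul(Add(Function('m')(Add(Function('v')(9, -8), -81)), -2827), Pow(Add(2071, -35100), -1)) = Mul(Add(7, -2827), Pow(Add(2071, -35100), -1)) = Mul(-2820, Pow(-33029, -1)) = Mul(-2820, Rational(-1, 33029)) = Rational(2820, 33029)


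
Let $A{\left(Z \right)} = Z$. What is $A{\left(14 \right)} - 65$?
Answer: $-51$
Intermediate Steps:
$A{\left(14 \right)} - 65 = 14 - 65 = -51$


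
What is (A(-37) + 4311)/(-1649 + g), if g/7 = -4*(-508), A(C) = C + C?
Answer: 4237/12575 ≈ 0.33694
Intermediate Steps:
A(C) = 2*C
g = 14224 (g = 7*(-4*(-508)) = 7*2032 = 14224)
(A(-37) + 4311)/(-1649 + g) = (2*(-37) + 4311)/(-1649 + 14224) = (-74 + 4311)/12575 = 4237*(1/12575) = 4237/12575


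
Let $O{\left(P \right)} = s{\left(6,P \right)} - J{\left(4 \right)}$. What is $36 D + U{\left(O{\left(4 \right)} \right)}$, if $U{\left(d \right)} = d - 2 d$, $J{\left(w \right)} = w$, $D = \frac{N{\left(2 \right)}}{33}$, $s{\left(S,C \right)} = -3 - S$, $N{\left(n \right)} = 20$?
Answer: $\frac{383}{11} \approx 34.818$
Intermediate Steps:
$D = \frac{20}{33} \approx 0.60606$
$O{\left(P \right)} = -13$ ($O{\left(P \right)} = \left(-3 - 6\right) - 4 = -9 - 4 = -13$)
$U{\left(d \right)} = - d$
$36 D + U{\left(O{\left(4 \right)} \right)} = 36 \cdot \frac{20}{33} - -13 = \frac{240}{11} + 13 = \frac{383}{11}$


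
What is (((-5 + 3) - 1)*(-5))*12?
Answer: 180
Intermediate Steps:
(((-5 + 3) - 1)*(-5))*12 = ((-2 - 1)*(-5))*12 = -3*(-5)*12 = 15*12 = 180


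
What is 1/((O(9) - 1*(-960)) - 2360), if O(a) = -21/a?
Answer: -3/4207 ≈ -0.00071310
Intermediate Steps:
1/((O(9) - 1*(-960)) - 2360) = 1/((-21/9 - 1*(-960)) - 2360) = 1/((-21*⅑ + 960) - 2360) = 1/((-7/3 + 960) - 2360) = 1/(2873/3 - 2360) = 1/(-4207/3) = -3/4207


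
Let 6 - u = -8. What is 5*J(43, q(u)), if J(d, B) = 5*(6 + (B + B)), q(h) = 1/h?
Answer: 1075/7 ≈ 153.57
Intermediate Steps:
u = 14 (u = 6 - 1*(-8) = 6 + 8 = 14)
J(d, B) = 30 + 10*B (J(d, B) = 5*(6 + 2*B) = 30 + 10*B)
5*J(43, q(u)) = 5*(30 + 10/14) = 5*(30 + 10*(1/14)) = 5*(30 + 5/7) = 5*(215/7) = 1075/7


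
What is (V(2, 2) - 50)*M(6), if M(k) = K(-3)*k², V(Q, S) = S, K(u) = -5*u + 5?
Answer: -34560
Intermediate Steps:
K(u) = 5 - 5*u
M(k) = 20*k² (M(k) = (5 - 5*(-3))*k² = (5 + 15)*k² = 20*k²)
(V(2, 2) - 50)*M(6) = (2 - 50)*(20*6²) = -960*36 = -48*720 = -34560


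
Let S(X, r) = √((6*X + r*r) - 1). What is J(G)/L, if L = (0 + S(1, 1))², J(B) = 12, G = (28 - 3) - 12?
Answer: 2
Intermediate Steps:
G = 13 (G = 25 - 12 = 13)
S(X, r) = √(-1 + r² + 6*X) (S(X, r) = √((6*X + r²) - 1) = √((r² + 6*X) - 1) = √(-1 + r² + 6*X))
L = 6 (L = (0 + √(-1 + 1² + 6*1))² = (0 + √(-1 + 1 + 6))² = (0 + √6)² = (√6)² = 6)
J(G)/L = 12/6 = 12*(⅙) = 2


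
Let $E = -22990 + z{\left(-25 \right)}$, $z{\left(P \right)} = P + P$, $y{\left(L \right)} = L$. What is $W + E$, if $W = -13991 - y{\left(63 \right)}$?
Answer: $-37094$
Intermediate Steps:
$z{\left(P \right)} = 2 P$
$W = -14054$ ($W = -13991 - 63 = -14054$)
$E = -23040$ ($E = -22990 + 2 \left(-25\right) = -22990 - 50 = -23040$)
$W + E = -14054 - 23040 = -37094$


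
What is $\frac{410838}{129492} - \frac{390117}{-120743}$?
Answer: $\frac{2383877219}{372267918} \approx 6.4037$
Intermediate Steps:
$\frac{410838}{129492} - \frac{390117}{-120743} = 410838 \cdot \frac{1}{129492} - - \frac{55731}{17249} = \frac{68473}{21582} + \frac{55731}{17249} = \frac{2383877219}{372267918}$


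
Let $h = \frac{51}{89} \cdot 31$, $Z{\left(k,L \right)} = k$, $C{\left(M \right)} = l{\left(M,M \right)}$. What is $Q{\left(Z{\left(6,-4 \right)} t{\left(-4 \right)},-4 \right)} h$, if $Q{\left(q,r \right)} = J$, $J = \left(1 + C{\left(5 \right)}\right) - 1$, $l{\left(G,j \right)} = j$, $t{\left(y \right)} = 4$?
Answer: $\frac{7905}{89} \approx 88.82$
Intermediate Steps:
$C{\left(M \right)} = M$
$J = 5$ ($J = \left(1 + 5\right) - 1 = 6 - 1 = 5$)
$Q{\left(q,r \right)} = 5$
$h = \frac{1581}{89}$ ($h = 51 \cdot \frac{1}{89} \cdot 31 = \frac{51}{89} \cdot 31 = \frac{1581}{89} \approx 17.764$)
$Q{\left(Z{\left(6,-4 \right)} t{\left(-4 \right)},-4 \right)} h = 5 \cdot \frac{1581}{89} = \frac{7905}{89}$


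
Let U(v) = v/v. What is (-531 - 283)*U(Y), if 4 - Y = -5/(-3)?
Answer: -814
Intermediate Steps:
Y = 7/3 (Y = 4 - (-5)/(-3) = 4 - (-5)*(-1)/3 = 4 - 1*5/3 = 4 - 5/3 = 7/3 ≈ 2.3333)
U(v) = 1
(-531 - 283)*U(Y) = (-531 - 283)*1 = -814*1 = -814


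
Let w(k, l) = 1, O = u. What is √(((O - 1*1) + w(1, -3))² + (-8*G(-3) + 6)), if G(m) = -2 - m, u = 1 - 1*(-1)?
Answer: √2 ≈ 1.4142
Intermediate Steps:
u = 2 (u = 1 + 1 = 2)
O = 2
√(((O - 1*1) + w(1, -3))² + (-8*G(-3) + 6)) = √(((2 - 1*1) + 1)² + (-8*(-2 - 1*(-3)) + 6)) = √(((2 - 1) + 1)² + (-8*(-2 + 3) + 6)) = √((1 + 1)² + (-8*1 + 6)) = √(2² + (-8 + 6)) = √(4 - 2) = √2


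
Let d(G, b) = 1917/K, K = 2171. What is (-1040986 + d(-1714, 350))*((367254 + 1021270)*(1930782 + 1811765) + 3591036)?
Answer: -11744250277793489418496/2171 ≈ -5.4096e+18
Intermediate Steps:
d(G, b) = 1917/2171
(-1040986 + d(-1714, 350))*((367254 + 1021270)*(1930782 + 1811765) + 3591036) = (-1040986 + 1917/2171)*((367254 + 1021270)*(1930782 + 1811765) + 3591036) = -2259978689*(1388524*3742547 + 3591036)/2171 = -2259978689*(5196616330628 + 3591036)/2171 = -2259978689/2171*5196619921664 = -11744250277793489418496/2171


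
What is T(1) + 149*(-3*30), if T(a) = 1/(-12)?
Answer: -160921/12 ≈ -13410.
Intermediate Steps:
T(a) = -1/12
T(1) + 149*(-3*30) = -1/12 + 149*(-3*30) = -1/12 + 149*(-90) = -1/12 - 13410 = -160921/12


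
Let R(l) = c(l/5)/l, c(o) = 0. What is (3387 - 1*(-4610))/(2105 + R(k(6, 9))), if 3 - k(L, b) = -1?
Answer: 7997/2105 ≈ 3.7990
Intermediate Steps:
k(L, b) = 4 (k(L, b) = 3 - 1*(-1) = 3 + 1 = 4)
R(l) = 0 (R(l) = 0/l = 0)
(3387 - 1*(-4610))/(2105 + R(k(6, 9))) = (3387 - 1*(-4610))/(2105 + 0) = (3387 + 4610)/2105 = 7997*(1/2105) = 7997/2105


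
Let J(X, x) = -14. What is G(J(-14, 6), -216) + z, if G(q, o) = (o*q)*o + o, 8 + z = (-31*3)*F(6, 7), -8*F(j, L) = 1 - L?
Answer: -2613911/4 ≈ -6.5348e+5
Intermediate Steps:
F(j, L) = -1/8 + L/8 (F(j, L) = -(1 - L)/8 = -1/8 + L/8)
z = -311/4 (z = -8 + (-31*3)*(-1/8 + (1/8)*7) = -8 - 93*(-1/8 + 7/8) = -8 - 93*3/4 = -8 - 279/4 = -311/4 ≈ -77.750)
G(q, o) = o + q*o**2 (G(q, o) = q*o**2 + o = o + q*o**2)
G(J(-14, 6), -216) + z = -216*(1 - 216*(-14)) - 311/4 = -216*(1 + 3024) - 311/4 = -216*3025 - 311/4 = -653400 - 311/4 = -2613911/4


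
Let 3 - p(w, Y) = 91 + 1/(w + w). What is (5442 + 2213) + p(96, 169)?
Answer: 1452863/192 ≈ 7567.0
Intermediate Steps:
p(w, Y) = -88 - 1/(2*w) (p(w, Y) = 3 - (91 + 1/(w + w)) = 3 - (91 + 1/(2*w)) = 3 + (-91 - 1/(2*w)) = -88 - 1/(2*w))
(5442 + 2213) + p(96, 169) = (5442 + 2213) + (-88 - ½/96) = 7655 + (-88 - ½*1/96) = 7655 + (-88 - 1/192) = 7655 - 16897/192 = 1452863/192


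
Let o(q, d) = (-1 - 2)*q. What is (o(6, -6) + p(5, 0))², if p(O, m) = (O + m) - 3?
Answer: 256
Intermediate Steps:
o(q, d) = -3*q
p(O, m) = -3 + O + m
(o(6, -6) + p(5, 0))² = (-3*6 + (-3 + 5 + 0))² = (-18 + 2)² = (-16)² = 256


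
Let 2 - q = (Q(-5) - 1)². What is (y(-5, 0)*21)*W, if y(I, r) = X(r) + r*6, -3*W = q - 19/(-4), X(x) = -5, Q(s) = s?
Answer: -4095/4 ≈ -1023.8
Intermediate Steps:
q = -34 (q = 2 - (-5 - 1)² = 2 - 1*(-6)² = 2 - 1*36 = 2 - 36 = -34)
W = 39/4 (W = -(-34 - 19/(-4))/3 = -(-34 - 19*(-1)/4)/3 = -(-34 - 1*(-19/4))/3 = -(-34 + 19/4)/3 = -⅓*(-117/4) = 39/4 ≈ 9.7500)
y(I, r) = -5 + 6*r (y(I, r) = -5 + r*6 = -5 + 6*r)
(y(-5, 0)*21)*W = ((-5 + 6*0)*21)*(39/4) = ((-5 + 0)*21)*(39/4) = -5*21*(39/4) = -105*39/4 = -4095/4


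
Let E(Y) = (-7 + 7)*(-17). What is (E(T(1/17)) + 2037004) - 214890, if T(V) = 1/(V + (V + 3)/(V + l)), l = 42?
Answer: 1822114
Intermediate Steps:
T(V) = 1/(V + (3 + V)/(42 + V)) (T(V) = 1/(V + (V + 3)/(V + 42)) = 1/(V + (3 + V)/(42 + V)))
E(Y) = 0 (E(Y) = 0*(-17) = 0)
(E(T(1/17)) + 2037004) - 214890 = (0 + 2037004) - 214890 = 2037004 - 214890 = 1822114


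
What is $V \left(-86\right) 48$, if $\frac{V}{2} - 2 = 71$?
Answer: $-602688$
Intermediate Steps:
$V = 146$ ($V = 4 + 2 \cdot 71 = 4 + 142 = 146$)
$V \left(-86\right) 48 = 146 \left(-86\right) 48 = \left(-12556\right) 48 = -602688$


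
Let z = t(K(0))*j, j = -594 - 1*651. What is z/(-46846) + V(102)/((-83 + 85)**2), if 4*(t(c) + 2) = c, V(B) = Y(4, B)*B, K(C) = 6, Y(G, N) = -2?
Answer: -4779537/93692 ≈ -51.013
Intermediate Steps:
j = -1245 (j = -594 - 651 = -1245)
V(B) = -2*B
t(c) = -2 + c/4
z = 1245/2 (z = (-2 + (1/4)*6)*(-1245) = (-2 + 3/2)*(-1245) = -1/2*(-1245) = 1245/2 ≈ 622.50)
z/(-46846) + V(102)/((-83 + 85)**2) = (1245/2)/(-46846) + (-2*102)/((-83 + 85)**2) = (1245/2)*(-1/46846) - 204/(2**2) = -1245/93692 - 204/4 = -1245/93692 - 204*1/4 = -1245/93692 - 51 = -4779537/93692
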